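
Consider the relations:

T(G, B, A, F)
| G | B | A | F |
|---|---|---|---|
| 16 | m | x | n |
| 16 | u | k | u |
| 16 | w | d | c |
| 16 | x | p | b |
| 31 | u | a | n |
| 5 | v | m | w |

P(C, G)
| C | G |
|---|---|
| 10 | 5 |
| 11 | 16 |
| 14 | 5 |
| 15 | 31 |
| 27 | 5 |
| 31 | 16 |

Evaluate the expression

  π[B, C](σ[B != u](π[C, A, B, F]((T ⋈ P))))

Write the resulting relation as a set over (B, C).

T ⋈ P (natural join on G): {(16, m, x, n, 11), (16, m, x, n, 31), (16, u, k, u, 11), (16, u, k, u, 31), (16, w, d, c, 11), (16, w, d, c, 31), (16, x, p, b, 11), (16, x, p, b, 31), (31, u, a, n, 15), (5, v, m, w, 10), (5, v, m, w, 14), (5, v, m, w, 27)}
Projecting to C, A, B, F: {(10, m, v, w), (11, d, w, c), (11, k, u, u), (11, p, x, b), (11, x, m, n), (14, m, v, w), (15, a, u, n), (27, m, v, w), (31, d, w, c), (31, k, u, u), (31, p, x, b), (31, x, m, n)}
σ[B != u]: keep tuples satisfying B != u → {(10, m, v, w), (11, d, w, c), (11, p, x, b), (11, x, m, n), (14, m, v, w), (27, m, v, w), (31, d, w, c), (31, p, x, b), (31, x, m, n)}
Projecting to B, C: {(m, 11), (m, 31), (v, 10), (v, 14), (v, 27), (w, 11), (w, 31), (x, 11), (x, 31)}

{(m, 11), (m, 31), (v, 10), (v, 14), (v, 27), (w, 11), (w, 31), (x, 11), (x, 31)}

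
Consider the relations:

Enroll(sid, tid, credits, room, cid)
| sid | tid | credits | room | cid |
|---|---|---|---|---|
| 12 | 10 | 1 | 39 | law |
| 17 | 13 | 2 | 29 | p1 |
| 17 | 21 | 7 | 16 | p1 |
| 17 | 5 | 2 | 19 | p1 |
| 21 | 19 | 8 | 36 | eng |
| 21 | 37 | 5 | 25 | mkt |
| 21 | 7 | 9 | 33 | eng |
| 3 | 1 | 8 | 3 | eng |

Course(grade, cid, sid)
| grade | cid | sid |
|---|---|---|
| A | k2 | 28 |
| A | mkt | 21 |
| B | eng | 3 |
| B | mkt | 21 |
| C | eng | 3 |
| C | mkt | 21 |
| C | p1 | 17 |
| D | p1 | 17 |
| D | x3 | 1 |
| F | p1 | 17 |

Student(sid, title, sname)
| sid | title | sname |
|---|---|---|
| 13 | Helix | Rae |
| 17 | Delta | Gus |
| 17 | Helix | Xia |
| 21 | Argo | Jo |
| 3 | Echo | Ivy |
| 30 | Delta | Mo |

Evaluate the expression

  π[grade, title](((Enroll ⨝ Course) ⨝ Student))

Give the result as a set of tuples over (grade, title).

{(A, Argo), (B, Argo), (B, Echo), (C, Argo), (C, Delta), (C, Echo), (C, Helix), (D, Delta), (D, Helix), (F, Delta), (F, Helix)}

Enroll ⋈ Course (natural join on sid, cid): {(17, 13, 2, 29, p1, C), (17, 13, 2, 29, p1, D), (17, 13, 2, 29, p1, F), (17, 21, 7, 16, p1, C), (17, 21, 7, 16, p1, D), (17, 21, 7, 16, p1, F), (17, 5, 2, 19, p1, C), (17, 5, 2, 19, p1, D), (17, 5, 2, 19, p1, F), (21, 37, 5, 25, mkt, A), (21, 37, 5, 25, mkt, B), (21, 37, 5, 25, mkt, C), (3, 1, 8, 3, eng, B), (3, 1, 8, 3, eng, C)}
(Enroll ⨝ Course) ⋈ Student (natural join on sid): {(17, 13, 2, 29, p1, C, Delta, Gus), (17, 13, 2, 29, p1, C, Helix, Xia), (17, 13, 2, 29, p1, D, Delta, Gus), (17, 13, 2, 29, p1, D, Helix, Xia), (17, 13, 2, 29, p1, F, Delta, Gus), (17, 13, 2, 29, p1, F, Helix, Xia), (17, 21, 7, 16, p1, C, Delta, Gus), (17, 21, 7, 16, p1, C, Helix, Xia), (17, 21, 7, 16, p1, D, Delta, Gus), (17, 21, 7, 16, p1, D, Helix, Xia), (17, 21, 7, 16, p1, F, Delta, Gus), (17, 21, 7, 16, p1, F, Helix, Xia), (17, 5, 2, 19, p1, C, Delta, Gus), (17, 5, 2, 19, p1, C, Helix, Xia), (17, 5, 2, 19, p1, D, Delta, Gus), (17, 5, 2, 19, p1, D, Helix, Xia), (17, 5, 2, 19, p1, F, Delta, Gus), (17, 5, 2, 19, p1, F, Helix, Xia), (21, 37, 5, 25, mkt, A, Argo, Jo), (21, 37, 5, 25, mkt, B, Argo, Jo), (21, 37, 5, 25, mkt, C, Argo, Jo), (3, 1, 8, 3, eng, B, Echo, Ivy), (3, 1, 8, 3, eng, C, Echo, Ivy)}
Keep only column(s) grade, title (12 duplicate(s) eliminated): {(A, Argo), (B, Argo), (B, Echo), (C, Argo), (C, Delta), (C, Echo), (C, Helix), (D, Delta), (D, Helix), (F, Delta), (F, Helix)}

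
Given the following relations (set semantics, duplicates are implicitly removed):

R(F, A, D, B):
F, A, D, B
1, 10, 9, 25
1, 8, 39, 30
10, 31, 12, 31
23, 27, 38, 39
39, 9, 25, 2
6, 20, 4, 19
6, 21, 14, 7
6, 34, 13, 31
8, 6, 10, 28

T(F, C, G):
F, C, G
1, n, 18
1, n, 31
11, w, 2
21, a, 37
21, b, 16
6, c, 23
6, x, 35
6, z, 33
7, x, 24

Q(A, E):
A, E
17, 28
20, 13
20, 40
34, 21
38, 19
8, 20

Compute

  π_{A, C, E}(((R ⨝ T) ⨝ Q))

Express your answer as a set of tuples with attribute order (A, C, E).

{(20, c, 13), (20, c, 40), (20, x, 13), (20, x, 40), (20, z, 13), (20, z, 40), (34, c, 21), (34, x, 21), (34, z, 21), (8, n, 20)}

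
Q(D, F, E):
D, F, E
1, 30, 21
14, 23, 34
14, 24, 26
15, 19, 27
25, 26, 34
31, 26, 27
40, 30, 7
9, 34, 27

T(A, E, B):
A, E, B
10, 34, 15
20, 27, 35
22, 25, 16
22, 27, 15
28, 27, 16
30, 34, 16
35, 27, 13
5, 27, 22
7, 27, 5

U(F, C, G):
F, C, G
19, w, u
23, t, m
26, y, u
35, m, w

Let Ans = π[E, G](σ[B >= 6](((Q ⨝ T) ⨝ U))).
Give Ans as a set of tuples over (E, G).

{(27, u), (34, m), (34, u)}

Q ⋈ T (natural join on E): {(14, 23, 34, 10, 15), (14, 23, 34, 30, 16), (15, 19, 27, 20, 35), (15, 19, 27, 22, 15), (15, 19, 27, 28, 16), (15, 19, 27, 35, 13), (15, 19, 27, 5, 22), (15, 19, 27, 7, 5), (25, 26, 34, 10, 15), (25, 26, 34, 30, 16), (31, 26, 27, 20, 35), (31, 26, 27, 22, 15), (31, 26, 27, 28, 16), (31, 26, 27, 35, 13), (31, 26, 27, 5, 22), (31, 26, 27, 7, 5), (9, 34, 27, 20, 35), (9, 34, 27, 22, 15), (9, 34, 27, 28, 16), (9, 34, 27, 35, 13), (9, 34, 27, 5, 22), (9, 34, 27, 7, 5)}
(Q ⨝ T) ⋈ U (natural join on F): {(14, 23, 34, 10, 15, t, m), (14, 23, 34, 30, 16, t, m), (15, 19, 27, 20, 35, w, u), (15, 19, 27, 22, 15, w, u), (15, 19, 27, 28, 16, w, u), (15, 19, 27, 35, 13, w, u), (15, 19, 27, 5, 22, w, u), (15, 19, 27, 7, 5, w, u), (25, 26, 34, 10, 15, y, u), (25, 26, 34, 30, 16, y, u), (31, 26, 27, 20, 35, y, u), (31, 26, 27, 22, 15, y, u), (31, 26, 27, 28, 16, y, u), (31, 26, 27, 35, 13, y, u), (31, 26, 27, 5, 22, y, u), (31, 26, 27, 7, 5, y, u)}
Apply σ_{B >= 6}; surviving tuples: {(14, 23, 34, 10, 15, t, m), (14, 23, 34, 30, 16, t, m), (15, 19, 27, 20, 35, w, u), (15, 19, 27, 22, 15, w, u), (15, 19, 27, 28, 16, w, u), (15, 19, 27, 35, 13, w, u), (15, 19, 27, 5, 22, w, u), (25, 26, 34, 10, 15, y, u), (25, 26, 34, 30, 16, y, u), (31, 26, 27, 20, 35, y, u), (31, 26, 27, 22, 15, y, u), (31, 26, 27, 28, 16, y, u), (31, 26, 27, 35, 13, y, u), (31, 26, 27, 5, 22, y, u)}
π_{E, G} gives {(27, u), (34, m), (34, u)} (11 duplicate(s) eliminated).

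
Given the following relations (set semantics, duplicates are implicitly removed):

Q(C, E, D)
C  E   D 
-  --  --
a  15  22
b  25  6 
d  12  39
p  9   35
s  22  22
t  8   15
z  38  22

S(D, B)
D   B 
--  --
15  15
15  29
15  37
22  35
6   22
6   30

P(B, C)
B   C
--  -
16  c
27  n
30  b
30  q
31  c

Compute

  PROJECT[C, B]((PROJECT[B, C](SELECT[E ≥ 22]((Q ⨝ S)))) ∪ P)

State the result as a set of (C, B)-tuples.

{(b, 22), (b, 30), (c, 16), (c, 31), (n, 27), (q, 30), (s, 35), (z, 35)}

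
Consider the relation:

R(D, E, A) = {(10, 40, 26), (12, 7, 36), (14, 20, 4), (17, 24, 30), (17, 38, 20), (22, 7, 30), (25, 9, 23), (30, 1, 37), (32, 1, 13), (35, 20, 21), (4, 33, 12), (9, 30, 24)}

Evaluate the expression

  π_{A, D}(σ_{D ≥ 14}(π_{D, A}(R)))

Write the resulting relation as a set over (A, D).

π_{D, A} gives {(10, 26), (12, 36), (14, 4), (17, 20), (17, 30), (22, 30), (25, 23), (30, 37), (32, 13), (35, 21), (4, 12), (9, 24)}.
σ[D ≥ 14]: keep tuples satisfying D ≥ 14 → {(14, 4), (17, 20), (17, 30), (22, 30), (25, 23), (30, 37), (32, 13), (35, 21)}
π_{A, D} gives {(13, 32), (20, 17), (21, 35), (23, 25), (30, 17), (30, 22), (37, 30), (4, 14)}.

{(13, 32), (20, 17), (21, 35), (23, 25), (30, 17), (30, 22), (37, 30), (4, 14)}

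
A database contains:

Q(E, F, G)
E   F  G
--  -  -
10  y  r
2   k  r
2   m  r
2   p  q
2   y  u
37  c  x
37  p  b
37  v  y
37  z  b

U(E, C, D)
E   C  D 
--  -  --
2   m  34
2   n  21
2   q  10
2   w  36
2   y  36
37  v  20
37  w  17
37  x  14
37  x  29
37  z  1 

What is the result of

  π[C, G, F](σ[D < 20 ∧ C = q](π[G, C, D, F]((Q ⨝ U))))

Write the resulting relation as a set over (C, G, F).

{(q, q, p), (q, r, k), (q, r, m), (q, u, y)}

Joining Q and U on E yields {(2, k, r, m, 34), (2, k, r, n, 21), (2, k, r, q, 10), (2, k, r, w, 36), (2, k, r, y, 36), (2, m, r, m, 34), (2, m, r, n, 21), (2, m, r, q, 10), (2, m, r, w, 36), (2, m, r, y, 36), (2, p, q, m, 34), (2, p, q, n, 21), (2, p, q, q, 10), (2, p, q, w, 36), (2, p, q, y, 36), (2, y, u, m, 34), (2, y, u, n, 21), (2, y, u, q, 10), (2, y, u, w, 36), (2, y, u, y, 36), (37, c, x, v, 20), (37, c, x, w, 17), (37, c, x, x, 14), (37, c, x, x, 29), (37, c, x, z, 1), (37, p, b, v, 20), (37, p, b, w, 17), (37, p, b, x, 14), (37, p, b, x, 29), (37, p, b, z, 1), (37, v, y, v, 20), (37, v, y, w, 17), (37, v, y, x, 14), (37, v, y, x, 29), (37, v, y, z, 1), (37, z, b, v, 20), (37, z, b, w, 17), (37, z, b, x, 14), (37, z, b, x, 29), (37, z, b, z, 1)}.
π[G, C, D, F]: project onto (G, C, D, F) → {(b, v, 20, p), (b, v, 20, z), (b, w, 17, p), (b, w, 17, z), (b, x, 14, p), (b, x, 14, z), (b, x, 29, p), (b, x, 29, z), (b, z, 1, p), (b, z, 1, z), (q, m, 34, p), (q, n, 21, p), (q, q, 10, p), (q, w, 36, p), (q, y, 36, p), (r, m, 34, k), (r, m, 34, m), (r, n, 21, k), (r, n, 21, m), (r, q, 10, k), (r, q, 10, m), (r, w, 36, k), (r, w, 36, m), (r, y, 36, k), (r, y, 36, m), (u, m, 34, y), (u, n, 21, y), (u, q, 10, y), (u, w, 36, y), (u, y, 36, y), (x, v, 20, c), (x, w, 17, c), (x, x, 14, c), (x, x, 29, c), (x, z, 1, c), (y, v, 20, v), (y, w, 17, v), (y, x, 14, v), (y, x, 29, v), (y, z, 1, v)}
Selection D < 20 ∧ C = q: {(q, q, 10, p), (r, q, 10, k), (r, q, 10, m), (u, q, 10, y)}
π[C, G, F]: project onto (C, G, F) → {(q, q, p), (q, r, k), (q, r, m), (q, u, y)}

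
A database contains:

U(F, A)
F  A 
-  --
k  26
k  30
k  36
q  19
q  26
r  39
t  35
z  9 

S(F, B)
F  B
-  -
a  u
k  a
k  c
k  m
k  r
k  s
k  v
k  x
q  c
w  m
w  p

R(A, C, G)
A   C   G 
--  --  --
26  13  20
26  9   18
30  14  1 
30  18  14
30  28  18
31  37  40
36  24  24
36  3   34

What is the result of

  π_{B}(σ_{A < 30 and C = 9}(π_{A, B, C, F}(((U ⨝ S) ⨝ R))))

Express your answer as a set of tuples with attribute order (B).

{a, c, m, r, s, v, x}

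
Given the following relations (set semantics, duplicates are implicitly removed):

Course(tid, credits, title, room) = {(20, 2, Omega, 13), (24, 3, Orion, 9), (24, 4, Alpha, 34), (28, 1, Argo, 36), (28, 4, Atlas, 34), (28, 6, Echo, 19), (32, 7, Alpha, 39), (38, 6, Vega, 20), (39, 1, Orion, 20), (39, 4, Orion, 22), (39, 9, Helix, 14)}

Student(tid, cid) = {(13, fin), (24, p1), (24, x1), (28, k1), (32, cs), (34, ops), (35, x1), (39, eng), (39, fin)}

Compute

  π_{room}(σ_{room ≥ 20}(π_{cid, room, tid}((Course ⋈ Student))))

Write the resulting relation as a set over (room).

{20, 22, 34, 36, 39}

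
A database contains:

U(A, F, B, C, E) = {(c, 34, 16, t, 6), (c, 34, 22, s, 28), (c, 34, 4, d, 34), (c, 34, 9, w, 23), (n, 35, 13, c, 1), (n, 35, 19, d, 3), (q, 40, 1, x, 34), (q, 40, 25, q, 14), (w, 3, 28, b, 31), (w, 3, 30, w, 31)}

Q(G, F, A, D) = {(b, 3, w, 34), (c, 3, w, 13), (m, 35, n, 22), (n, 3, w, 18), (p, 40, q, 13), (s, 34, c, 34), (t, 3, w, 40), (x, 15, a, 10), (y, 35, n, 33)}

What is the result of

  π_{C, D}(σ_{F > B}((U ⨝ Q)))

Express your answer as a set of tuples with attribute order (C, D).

Joining U and Q on A, F yields {(c, 34, 16, t, 6, s, 34), (c, 34, 22, s, 28, s, 34), (c, 34, 4, d, 34, s, 34), (c, 34, 9, w, 23, s, 34), (n, 35, 13, c, 1, m, 22), (n, 35, 13, c, 1, y, 33), (n, 35, 19, d, 3, m, 22), (n, 35, 19, d, 3, y, 33), (q, 40, 1, x, 34, p, 13), (q, 40, 25, q, 14, p, 13), (w, 3, 28, b, 31, b, 34), (w, 3, 28, b, 31, c, 13), (w, 3, 28, b, 31, n, 18), (w, 3, 28, b, 31, t, 40), (w, 3, 30, w, 31, b, 34), (w, 3, 30, w, 31, c, 13), (w, 3, 30, w, 31, n, 18), (w, 3, 30, w, 31, t, 40)}.
Apply σ_{F > B}; surviving tuples: {(c, 34, 16, t, 6, s, 34), (c, 34, 22, s, 28, s, 34), (c, 34, 4, d, 34, s, 34), (c, 34, 9, w, 23, s, 34), (n, 35, 13, c, 1, m, 22), (n, 35, 13, c, 1, y, 33), (n, 35, 19, d, 3, m, 22), (n, 35, 19, d, 3, y, 33), (q, 40, 1, x, 34, p, 13), (q, 40, 25, q, 14, p, 13)}
π_{C, D} gives {(c, 22), (c, 33), (d, 22), (d, 33), (d, 34), (q, 13), (s, 34), (t, 34), (w, 34), (x, 13)}.

{(c, 22), (c, 33), (d, 22), (d, 33), (d, 34), (q, 13), (s, 34), (t, 34), (w, 34), (x, 13)}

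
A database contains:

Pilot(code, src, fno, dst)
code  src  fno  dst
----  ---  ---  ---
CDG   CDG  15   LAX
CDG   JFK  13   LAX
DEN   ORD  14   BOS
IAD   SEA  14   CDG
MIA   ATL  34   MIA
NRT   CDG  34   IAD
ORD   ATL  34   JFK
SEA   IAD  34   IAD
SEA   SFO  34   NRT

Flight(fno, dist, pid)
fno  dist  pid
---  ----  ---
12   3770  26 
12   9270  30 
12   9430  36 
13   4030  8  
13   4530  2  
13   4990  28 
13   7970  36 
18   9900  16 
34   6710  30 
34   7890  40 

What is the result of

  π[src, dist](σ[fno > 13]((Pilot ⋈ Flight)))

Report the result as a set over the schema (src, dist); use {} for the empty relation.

{(ATL, 6710), (ATL, 7890), (CDG, 6710), (CDG, 7890), (IAD, 6710), (IAD, 7890), (SFO, 6710), (SFO, 7890)}

Natural join on fno: {(CDG, JFK, 13, LAX, 4030, 8), (CDG, JFK, 13, LAX, 4530, 2), (CDG, JFK, 13, LAX, 4990, 28), (CDG, JFK, 13, LAX, 7970, 36), (MIA, ATL, 34, MIA, 6710, 30), (MIA, ATL, 34, MIA, 7890, 40), (NRT, CDG, 34, IAD, 6710, 30), (NRT, CDG, 34, IAD, 7890, 40), (ORD, ATL, 34, JFK, 6710, 30), (ORD, ATL, 34, JFK, 7890, 40), (SEA, IAD, 34, IAD, 6710, 30), (SEA, IAD, 34, IAD, 7890, 40), (SEA, SFO, 34, NRT, 6710, 30), (SEA, SFO, 34, NRT, 7890, 40)}
σ[fno > 13]: keep tuples satisfying fno > 13 → {(MIA, ATL, 34, MIA, 6710, 30), (MIA, ATL, 34, MIA, 7890, 40), (NRT, CDG, 34, IAD, 6710, 30), (NRT, CDG, 34, IAD, 7890, 40), (ORD, ATL, 34, JFK, 6710, 30), (ORD, ATL, 34, JFK, 7890, 40), (SEA, IAD, 34, IAD, 6710, 30), (SEA, IAD, 34, IAD, 7890, 40), (SEA, SFO, 34, NRT, 6710, 30), (SEA, SFO, 34, NRT, 7890, 40)}
π_{src, dist} gives {(ATL, 6710), (ATL, 7890), (CDG, 6710), (CDG, 7890), (IAD, 6710), (IAD, 7890), (SFO, 6710), (SFO, 7890)} (2 duplicate(s) eliminated).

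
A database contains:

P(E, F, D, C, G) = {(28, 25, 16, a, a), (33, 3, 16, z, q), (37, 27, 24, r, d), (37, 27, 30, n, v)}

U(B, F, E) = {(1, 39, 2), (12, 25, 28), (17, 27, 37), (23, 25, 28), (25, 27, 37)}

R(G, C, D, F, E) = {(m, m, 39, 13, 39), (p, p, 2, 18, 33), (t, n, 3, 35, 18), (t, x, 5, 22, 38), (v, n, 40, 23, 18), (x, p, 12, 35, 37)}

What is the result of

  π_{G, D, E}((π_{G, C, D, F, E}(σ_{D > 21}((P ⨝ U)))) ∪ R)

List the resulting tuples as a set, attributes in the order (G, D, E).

{(d, 24, 37), (m, 39, 39), (p, 2, 33), (t, 3, 18), (t, 5, 38), (v, 30, 37), (v, 40, 18), (x, 12, 37)}

P ⋈ U (natural join on E, F): {(28, 25, 16, a, a, 12), (28, 25, 16, a, a, 23), (37, 27, 24, r, d, 17), (37, 27, 24, r, d, 25), (37, 27, 30, n, v, 17), (37, 27, 30, n, v, 25)}
Selection D > 21: {(37, 27, 24, r, d, 17), (37, 27, 24, r, d, 25), (37, 27, 30, n, v, 17), (37, 27, 30, n, v, 25)}
Projecting to G, C, D, F, E (2 duplicate(s) eliminated): {(d, r, 24, 27, 37), (v, n, 30, 27, 37)}
Set union of the two operands is {(d, r, 24, 27, 37), (m, m, 39, 13, 39), (p, p, 2, 18, 33), (t, n, 3, 35, 18), (t, x, 5, 22, 38), (v, n, 30, 27, 37), (v, n, 40, 23, 18), (x, p, 12, 35, 37)}.
Projecting to G, D, E: {(d, 24, 37), (m, 39, 39), (p, 2, 33), (t, 3, 18), (t, 5, 38), (v, 30, 37), (v, 40, 18), (x, 12, 37)}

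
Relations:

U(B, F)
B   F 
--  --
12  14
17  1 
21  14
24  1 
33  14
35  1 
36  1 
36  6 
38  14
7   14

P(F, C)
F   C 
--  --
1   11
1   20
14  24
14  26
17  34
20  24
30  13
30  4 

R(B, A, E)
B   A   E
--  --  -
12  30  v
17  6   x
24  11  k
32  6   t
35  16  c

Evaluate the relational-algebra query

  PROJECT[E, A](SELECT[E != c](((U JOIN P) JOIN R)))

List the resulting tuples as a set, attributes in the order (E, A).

{(k, 11), (v, 30), (x, 6)}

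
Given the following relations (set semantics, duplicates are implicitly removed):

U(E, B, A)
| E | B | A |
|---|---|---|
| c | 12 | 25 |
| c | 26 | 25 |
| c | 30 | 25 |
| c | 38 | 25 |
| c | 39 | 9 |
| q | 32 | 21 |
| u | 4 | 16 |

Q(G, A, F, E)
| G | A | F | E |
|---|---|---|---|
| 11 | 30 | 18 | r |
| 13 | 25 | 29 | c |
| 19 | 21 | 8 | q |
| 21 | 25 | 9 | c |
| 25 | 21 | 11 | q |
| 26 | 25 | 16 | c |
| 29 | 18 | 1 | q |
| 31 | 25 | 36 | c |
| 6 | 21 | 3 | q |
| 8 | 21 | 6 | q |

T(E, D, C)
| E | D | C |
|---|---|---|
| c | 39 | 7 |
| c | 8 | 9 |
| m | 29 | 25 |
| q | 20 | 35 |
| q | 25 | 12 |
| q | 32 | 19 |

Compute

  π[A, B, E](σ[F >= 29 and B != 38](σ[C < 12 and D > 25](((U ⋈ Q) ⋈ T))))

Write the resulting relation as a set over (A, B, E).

Natural join on E, A: {(c, 12, 25, 13, 29), (c, 12, 25, 21, 9), (c, 12, 25, 26, 16), (c, 12, 25, 31, 36), (c, 26, 25, 13, 29), (c, 26, 25, 21, 9), (c, 26, 25, 26, 16), (c, 26, 25, 31, 36), (c, 30, 25, 13, 29), (c, 30, 25, 21, 9), (c, 30, 25, 26, 16), (c, 30, 25, 31, 36), (c, 38, 25, 13, 29), (c, 38, 25, 21, 9), (c, 38, 25, 26, 16), (c, 38, 25, 31, 36), (q, 32, 21, 19, 8), (q, 32, 21, 25, 11), (q, 32, 21, 6, 3), (q, 32, 21, 8, 6)}
Natural join on E: {(c, 12, 25, 13, 29, 39, 7), (c, 12, 25, 13, 29, 8, 9), (c, 12, 25, 21, 9, 39, 7), (c, 12, 25, 21, 9, 8, 9), (c, 12, 25, 26, 16, 39, 7), (c, 12, 25, 26, 16, 8, 9), (c, 12, 25, 31, 36, 39, 7), (c, 12, 25, 31, 36, 8, 9), (c, 26, 25, 13, 29, 39, 7), (c, 26, 25, 13, 29, 8, 9), (c, 26, 25, 21, 9, 39, 7), (c, 26, 25, 21, 9, 8, 9), (c, 26, 25, 26, 16, 39, 7), (c, 26, 25, 26, 16, 8, 9), (c, 26, 25, 31, 36, 39, 7), (c, 26, 25, 31, 36, 8, 9), (c, 30, 25, 13, 29, 39, 7), (c, 30, 25, 13, 29, 8, 9), (c, 30, 25, 21, 9, 39, 7), (c, 30, 25, 21, 9, 8, 9), (c, 30, 25, 26, 16, 39, 7), (c, 30, 25, 26, 16, 8, 9), (c, 30, 25, 31, 36, 39, 7), (c, 30, 25, 31, 36, 8, 9), (c, 38, 25, 13, 29, 39, 7), (c, 38, 25, 13, 29, 8, 9), (c, 38, 25, 21, 9, 39, 7), (c, 38, 25, 21, 9, 8, 9), (c, 38, 25, 26, 16, 39, 7), (c, 38, 25, 26, 16, 8, 9), (c, 38, 25, 31, 36, 39, 7), (c, 38, 25, 31, 36, 8, 9), (q, 32, 21, 19, 8, 20, 35), (q, 32, 21, 19, 8, 25, 12), (q, 32, 21, 19, 8, 32, 19), (q, 32, 21, 25, 11, 20, 35), (q, 32, 21, 25, 11, 25, 12), (q, 32, 21, 25, 11, 32, 19), (q, 32, 21, 6, 3, 20, 35), (q, 32, 21, 6, 3, 25, 12), (q, 32, 21, 6, 3, 32, 19), (q, 32, 21, 8, 6, 20, 35), (q, 32, 21, 8, 6, 25, 12), (q, 32, 21, 8, 6, 32, 19)}
Selection C < 12 and D > 25: {(c, 12, 25, 13, 29, 39, 7), (c, 12, 25, 21, 9, 39, 7), (c, 12, 25, 26, 16, 39, 7), (c, 12, 25, 31, 36, 39, 7), (c, 26, 25, 13, 29, 39, 7), (c, 26, 25, 21, 9, 39, 7), (c, 26, 25, 26, 16, 39, 7), (c, 26, 25, 31, 36, 39, 7), (c, 30, 25, 13, 29, 39, 7), (c, 30, 25, 21, 9, 39, 7), (c, 30, 25, 26, 16, 39, 7), (c, 30, 25, 31, 36, 39, 7), (c, 38, 25, 13, 29, 39, 7), (c, 38, 25, 21, 9, 39, 7), (c, 38, 25, 26, 16, 39, 7), (c, 38, 25, 31, 36, 39, 7)}
Selection F >= 29 and B != 38: {(c, 12, 25, 13, 29, 39, 7), (c, 12, 25, 31, 36, 39, 7), (c, 26, 25, 13, 29, 39, 7), (c, 26, 25, 31, 36, 39, 7), (c, 30, 25, 13, 29, 39, 7), (c, 30, 25, 31, 36, 39, 7)}
π[A, B, E]: project onto (A, B, E) (3 duplicate(s) eliminated) → {(25, 12, c), (25, 26, c), (25, 30, c)}

{(25, 12, c), (25, 26, c), (25, 30, c)}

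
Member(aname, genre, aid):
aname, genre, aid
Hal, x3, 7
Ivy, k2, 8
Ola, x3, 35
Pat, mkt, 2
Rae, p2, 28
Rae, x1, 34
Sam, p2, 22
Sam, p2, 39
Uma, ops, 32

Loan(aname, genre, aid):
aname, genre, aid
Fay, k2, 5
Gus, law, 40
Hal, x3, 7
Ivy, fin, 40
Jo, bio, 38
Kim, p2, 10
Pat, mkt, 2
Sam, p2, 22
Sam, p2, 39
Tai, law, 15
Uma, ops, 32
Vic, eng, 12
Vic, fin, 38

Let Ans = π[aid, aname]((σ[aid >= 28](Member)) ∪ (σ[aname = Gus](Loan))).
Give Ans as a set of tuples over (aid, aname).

Filtering on aid >= 28 leaves {(Ola, x3, 35), (Rae, p2, 28), (Rae, x1, 34), (Sam, p2, 39), (Uma, ops, 32)}.
Filtering on aname = Gus leaves {(Gus, law, 40)}.
Taking the union: {(Gus, law, 40), (Ola, x3, 35), (Rae, p2, 28), (Rae, x1, 34), (Sam, p2, 39), (Uma, ops, 32)}
Projecting to aid, aname: {(28, Rae), (32, Uma), (34, Rae), (35, Ola), (39, Sam), (40, Gus)}

{(28, Rae), (32, Uma), (34, Rae), (35, Ola), (39, Sam), (40, Gus)}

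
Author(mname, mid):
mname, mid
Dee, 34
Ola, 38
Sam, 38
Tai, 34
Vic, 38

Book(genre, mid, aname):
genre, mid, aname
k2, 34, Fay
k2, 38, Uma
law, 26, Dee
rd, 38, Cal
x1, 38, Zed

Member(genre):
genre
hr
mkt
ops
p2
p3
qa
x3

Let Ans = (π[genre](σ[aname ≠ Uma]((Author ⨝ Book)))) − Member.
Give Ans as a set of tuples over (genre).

Natural join on mid: {(Dee, 34, k2, Fay), (Ola, 38, k2, Uma), (Ola, 38, rd, Cal), (Ola, 38, x1, Zed), (Sam, 38, k2, Uma), (Sam, 38, rd, Cal), (Sam, 38, x1, Zed), (Tai, 34, k2, Fay), (Vic, 38, k2, Uma), (Vic, 38, rd, Cal), (Vic, 38, x1, Zed)}
Apply σ_{aname ≠ Uma}; surviving tuples: {(Dee, 34, k2, Fay), (Ola, 38, rd, Cal), (Ola, 38, x1, Zed), (Sam, 38, rd, Cal), (Sam, 38, x1, Zed), (Tai, 34, k2, Fay), (Vic, 38, rd, Cal), (Vic, 38, x1, Zed)}
π_{genre} gives {k2, rd, x1} (5 duplicate(s) eliminated).
Set difference of the two operands is {k2, rd, x1}.

{k2, rd, x1}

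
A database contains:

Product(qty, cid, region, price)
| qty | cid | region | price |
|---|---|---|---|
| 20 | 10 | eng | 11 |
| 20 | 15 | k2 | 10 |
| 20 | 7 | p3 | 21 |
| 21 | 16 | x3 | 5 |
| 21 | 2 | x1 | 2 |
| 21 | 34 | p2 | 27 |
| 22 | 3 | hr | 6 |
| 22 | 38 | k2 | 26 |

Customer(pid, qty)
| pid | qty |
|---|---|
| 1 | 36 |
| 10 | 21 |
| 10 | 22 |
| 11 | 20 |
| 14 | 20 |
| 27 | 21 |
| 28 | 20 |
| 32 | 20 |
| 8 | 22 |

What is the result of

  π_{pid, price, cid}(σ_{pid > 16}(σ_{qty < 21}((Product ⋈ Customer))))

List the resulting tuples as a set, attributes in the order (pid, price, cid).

Joining Product and Customer on qty yields {(20, 10, eng, 11, 11), (20, 10, eng, 11, 14), (20, 10, eng, 11, 28), (20, 10, eng, 11, 32), (20, 15, k2, 10, 11), (20, 15, k2, 10, 14), (20, 15, k2, 10, 28), (20, 15, k2, 10, 32), (20, 7, p3, 21, 11), (20, 7, p3, 21, 14), (20, 7, p3, 21, 28), (20, 7, p3, 21, 32), (21, 16, x3, 5, 10), (21, 16, x3, 5, 27), (21, 2, x1, 2, 10), (21, 2, x1, 2, 27), (21, 34, p2, 27, 10), (21, 34, p2, 27, 27), (22, 3, hr, 6, 10), (22, 3, hr, 6, 8), (22, 38, k2, 26, 10), (22, 38, k2, 26, 8)}.
Selection qty < 21: {(20, 10, eng, 11, 11), (20, 10, eng, 11, 14), (20, 10, eng, 11, 28), (20, 10, eng, 11, 32), (20, 15, k2, 10, 11), (20, 15, k2, 10, 14), (20, 15, k2, 10, 28), (20, 15, k2, 10, 32), (20, 7, p3, 21, 11), (20, 7, p3, 21, 14), (20, 7, p3, 21, 28), (20, 7, p3, 21, 32)}
Selection pid > 16: {(20, 10, eng, 11, 28), (20, 10, eng, 11, 32), (20, 15, k2, 10, 28), (20, 15, k2, 10, 32), (20, 7, p3, 21, 28), (20, 7, p3, 21, 32)}
Projecting to pid, price, cid: {(28, 10, 15), (28, 11, 10), (28, 21, 7), (32, 10, 15), (32, 11, 10), (32, 21, 7)}

{(28, 10, 15), (28, 11, 10), (28, 21, 7), (32, 10, 15), (32, 11, 10), (32, 21, 7)}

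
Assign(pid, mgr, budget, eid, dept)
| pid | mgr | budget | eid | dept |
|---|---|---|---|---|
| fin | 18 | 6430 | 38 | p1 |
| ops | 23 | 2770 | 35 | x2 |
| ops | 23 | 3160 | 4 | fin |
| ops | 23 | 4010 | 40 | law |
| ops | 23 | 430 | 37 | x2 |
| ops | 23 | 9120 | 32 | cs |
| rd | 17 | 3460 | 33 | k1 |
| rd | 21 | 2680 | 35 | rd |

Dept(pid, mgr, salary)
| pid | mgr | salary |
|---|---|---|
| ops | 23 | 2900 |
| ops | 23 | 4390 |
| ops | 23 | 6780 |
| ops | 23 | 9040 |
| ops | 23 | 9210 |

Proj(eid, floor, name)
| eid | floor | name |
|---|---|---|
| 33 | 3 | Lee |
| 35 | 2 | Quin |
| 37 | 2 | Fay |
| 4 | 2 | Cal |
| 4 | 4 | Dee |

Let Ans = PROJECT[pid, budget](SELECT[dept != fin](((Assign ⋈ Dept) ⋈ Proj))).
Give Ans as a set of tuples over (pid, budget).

Natural join on pid, mgr: {(ops, 23, 2770, 35, x2, 2900), (ops, 23, 2770, 35, x2, 4390), (ops, 23, 2770, 35, x2, 6780), (ops, 23, 2770, 35, x2, 9040), (ops, 23, 2770, 35, x2, 9210), (ops, 23, 3160, 4, fin, 2900), (ops, 23, 3160, 4, fin, 4390), (ops, 23, 3160, 4, fin, 6780), (ops, 23, 3160, 4, fin, 9040), (ops, 23, 3160, 4, fin, 9210), (ops, 23, 4010, 40, law, 2900), (ops, 23, 4010, 40, law, 4390), (ops, 23, 4010, 40, law, 6780), (ops, 23, 4010, 40, law, 9040), (ops, 23, 4010, 40, law, 9210), (ops, 23, 430, 37, x2, 2900), (ops, 23, 430, 37, x2, 4390), (ops, 23, 430, 37, x2, 6780), (ops, 23, 430, 37, x2, 9040), (ops, 23, 430, 37, x2, 9210), (ops, 23, 9120, 32, cs, 2900), (ops, 23, 9120, 32, cs, 4390), (ops, 23, 9120, 32, cs, 6780), (ops, 23, 9120, 32, cs, 9040), (ops, 23, 9120, 32, cs, 9210)}
Natural join on eid: {(ops, 23, 2770, 35, x2, 2900, 2, Quin), (ops, 23, 2770, 35, x2, 4390, 2, Quin), (ops, 23, 2770, 35, x2, 6780, 2, Quin), (ops, 23, 2770, 35, x2, 9040, 2, Quin), (ops, 23, 2770, 35, x2, 9210, 2, Quin), (ops, 23, 3160, 4, fin, 2900, 2, Cal), (ops, 23, 3160, 4, fin, 2900, 4, Dee), (ops, 23, 3160, 4, fin, 4390, 2, Cal), (ops, 23, 3160, 4, fin, 4390, 4, Dee), (ops, 23, 3160, 4, fin, 6780, 2, Cal), (ops, 23, 3160, 4, fin, 6780, 4, Dee), (ops, 23, 3160, 4, fin, 9040, 2, Cal), (ops, 23, 3160, 4, fin, 9040, 4, Dee), (ops, 23, 3160, 4, fin, 9210, 2, Cal), (ops, 23, 3160, 4, fin, 9210, 4, Dee), (ops, 23, 430, 37, x2, 2900, 2, Fay), (ops, 23, 430, 37, x2, 4390, 2, Fay), (ops, 23, 430, 37, x2, 6780, 2, Fay), (ops, 23, 430, 37, x2, 9040, 2, Fay), (ops, 23, 430, 37, x2, 9210, 2, Fay)}
σ[dept != fin]: keep tuples satisfying dept != fin → {(ops, 23, 2770, 35, x2, 2900, 2, Quin), (ops, 23, 2770, 35, x2, 4390, 2, Quin), (ops, 23, 2770, 35, x2, 6780, 2, Quin), (ops, 23, 2770, 35, x2, 9040, 2, Quin), (ops, 23, 2770, 35, x2, 9210, 2, Quin), (ops, 23, 430, 37, x2, 2900, 2, Fay), (ops, 23, 430, 37, x2, 4390, 2, Fay), (ops, 23, 430, 37, x2, 6780, 2, Fay), (ops, 23, 430, 37, x2, 9040, 2, Fay), (ops, 23, 430, 37, x2, 9210, 2, Fay)}
Projecting to pid, budget (8 duplicate(s) eliminated): {(ops, 2770), (ops, 430)}

{(ops, 2770), (ops, 430)}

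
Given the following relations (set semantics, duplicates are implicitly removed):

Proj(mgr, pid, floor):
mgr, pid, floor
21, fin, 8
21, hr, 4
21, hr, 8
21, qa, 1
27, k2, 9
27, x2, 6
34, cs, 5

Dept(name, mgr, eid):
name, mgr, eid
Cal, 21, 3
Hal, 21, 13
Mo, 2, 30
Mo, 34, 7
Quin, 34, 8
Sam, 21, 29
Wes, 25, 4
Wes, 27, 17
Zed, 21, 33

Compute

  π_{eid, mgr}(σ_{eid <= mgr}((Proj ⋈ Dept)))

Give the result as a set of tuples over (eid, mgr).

Natural join on mgr: {(21, fin, 8, Cal, 3), (21, fin, 8, Hal, 13), (21, fin, 8, Sam, 29), (21, fin, 8, Zed, 33), (21, hr, 4, Cal, 3), (21, hr, 4, Hal, 13), (21, hr, 4, Sam, 29), (21, hr, 4, Zed, 33), (21, hr, 8, Cal, 3), (21, hr, 8, Hal, 13), (21, hr, 8, Sam, 29), (21, hr, 8, Zed, 33), (21, qa, 1, Cal, 3), (21, qa, 1, Hal, 13), (21, qa, 1, Sam, 29), (21, qa, 1, Zed, 33), (27, k2, 9, Wes, 17), (27, x2, 6, Wes, 17), (34, cs, 5, Mo, 7), (34, cs, 5, Quin, 8)}
Selection eid <= mgr: {(21, fin, 8, Cal, 3), (21, fin, 8, Hal, 13), (21, hr, 4, Cal, 3), (21, hr, 4, Hal, 13), (21, hr, 8, Cal, 3), (21, hr, 8, Hal, 13), (21, qa, 1, Cal, 3), (21, qa, 1, Hal, 13), (27, k2, 9, Wes, 17), (27, x2, 6, Wes, 17), (34, cs, 5, Mo, 7), (34, cs, 5, Quin, 8)}
Projecting to eid, mgr (7 duplicate(s) eliminated): {(13, 21), (17, 27), (3, 21), (7, 34), (8, 34)}

{(13, 21), (17, 27), (3, 21), (7, 34), (8, 34)}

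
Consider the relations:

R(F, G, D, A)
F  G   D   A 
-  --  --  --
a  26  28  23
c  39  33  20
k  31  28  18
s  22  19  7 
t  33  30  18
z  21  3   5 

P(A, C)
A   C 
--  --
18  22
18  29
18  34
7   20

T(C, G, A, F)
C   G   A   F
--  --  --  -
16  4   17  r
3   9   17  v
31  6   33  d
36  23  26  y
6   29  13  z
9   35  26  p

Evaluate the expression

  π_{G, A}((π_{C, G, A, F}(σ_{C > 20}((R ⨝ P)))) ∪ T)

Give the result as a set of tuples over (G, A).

{(23, 26), (29, 13), (31, 18), (33, 18), (35, 26), (4, 17), (6, 33), (9, 17)}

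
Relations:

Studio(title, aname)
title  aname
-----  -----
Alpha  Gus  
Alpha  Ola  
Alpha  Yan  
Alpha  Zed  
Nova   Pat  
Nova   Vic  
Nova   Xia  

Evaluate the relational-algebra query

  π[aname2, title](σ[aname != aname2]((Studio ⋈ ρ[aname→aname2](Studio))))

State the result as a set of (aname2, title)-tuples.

{(Gus, Alpha), (Ola, Alpha), (Pat, Nova), (Vic, Nova), (Xia, Nova), (Yan, Alpha), (Zed, Alpha)}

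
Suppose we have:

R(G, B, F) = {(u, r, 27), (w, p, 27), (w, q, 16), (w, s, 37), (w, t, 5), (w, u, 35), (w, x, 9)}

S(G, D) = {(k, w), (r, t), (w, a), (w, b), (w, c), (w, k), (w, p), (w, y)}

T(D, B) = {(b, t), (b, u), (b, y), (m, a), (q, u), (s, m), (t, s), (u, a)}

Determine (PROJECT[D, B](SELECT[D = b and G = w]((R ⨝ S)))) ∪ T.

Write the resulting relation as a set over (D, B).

Natural join on G: {(w, p, 27, a), (w, p, 27, b), (w, p, 27, c), (w, p, 27, k), (w, p, 27, p), (w, p, 27, y), (w, q, 16, a), (w, q, 16, b), (w, q, 16, c), (w, q, 16, k), (w, q, 16, p), (w, q, 16, y), (w, s, 37, a), (w, s, 37, b), (w, s, 37, c), (w, s, 37, k), (w, s, 37, p), (w, s, 37, y), (w, t, 5, a), (w, t, 5, b), (w, t, 5, c), (w, t, 5, k), (w, t, 5, p), (w, t, 5, y), (w, u, 35, a), (w, u, 35, b), (w, u, 35, c), (w, u, 35, k), (w, u, 35, p), (w, u, 35, y), (w, x, 9, a), (w, x, 9, b), (w, x, 9, c), (w, x, 9, k), (w, x, 9, p), (w, x, 9, y)}
σ[D = b and G = w]: keep tuples satisfying D = b and G = w → {(w, p, 27, b), (w, q, 16, b), (w, s, 37, b), (w, t, 5, b), (w, u, 35, b), (w, x, 9, b)}
π[D, B]: project onto (D, B) → {(b, p), (b, q), (b, s), (b, t), (b, u), (b, x)}
Set union of the two operands is {(b, p), (b, q), (b, s), (b, t), (b, u), (b, x), (b, y), (m, a), (q, u), (s, m), (t, s), (u, a)}.

{(b, p), (b, q), (b, s), (b, t), (b, u), (b, x), (b, y), (m, a), (q, u), (s, m), (t, s), (u, a)}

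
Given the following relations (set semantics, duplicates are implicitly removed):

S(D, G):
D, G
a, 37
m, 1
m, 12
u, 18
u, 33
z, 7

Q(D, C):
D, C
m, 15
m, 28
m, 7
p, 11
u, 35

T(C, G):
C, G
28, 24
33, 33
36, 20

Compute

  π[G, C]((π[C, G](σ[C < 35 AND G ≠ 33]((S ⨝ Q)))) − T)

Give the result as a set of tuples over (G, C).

Joining S and Q on D yields {(m, 1, 15), (m, 1, 28), (m, 1, 7), (m, 12, 15), (m, 12, 28), (m, 12, 7), (u, 18, 35), (u, 33, 35)}.
Filtering on C < 35 AND G ≠ 33 leaves {(m, 1, 15), (m, 1, 28), (m, 1, 7), (m, 12, 15), (m, 12, 28), (m, 12, 7)}.
π_{C, G} gives {(15, 1), (15, 12), (28, 1), (28, 12), (7, 1), (7, 12)}.
Set difference of the two operands is {(15, 1), (15, 12), (28, 1), (28, 12), (7, 1), (7, 12)}.
π_{G, C} gives {(1, 15), (1, 28), (1, 7), (12, 15), (12, 28), (12, 7)}.

{(1, 15), (1, 28), (1, 7), (12, 15), (12, 28), (12, 7)}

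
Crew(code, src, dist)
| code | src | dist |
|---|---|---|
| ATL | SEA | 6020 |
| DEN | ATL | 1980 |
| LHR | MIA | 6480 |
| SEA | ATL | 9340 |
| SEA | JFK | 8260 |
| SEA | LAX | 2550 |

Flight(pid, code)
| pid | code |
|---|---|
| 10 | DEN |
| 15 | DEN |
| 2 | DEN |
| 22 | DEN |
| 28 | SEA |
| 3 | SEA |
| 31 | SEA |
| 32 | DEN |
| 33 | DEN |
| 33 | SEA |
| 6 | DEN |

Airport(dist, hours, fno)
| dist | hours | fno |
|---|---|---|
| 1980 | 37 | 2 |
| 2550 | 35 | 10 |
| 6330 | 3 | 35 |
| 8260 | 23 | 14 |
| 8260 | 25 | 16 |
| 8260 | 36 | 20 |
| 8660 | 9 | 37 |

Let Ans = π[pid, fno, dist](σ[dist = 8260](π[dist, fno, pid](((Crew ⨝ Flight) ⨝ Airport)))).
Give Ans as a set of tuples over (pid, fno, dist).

Natural join on code: {(DEN, ATL, 1980, 10), (DEN, ATL, 1980, 15), (DEN, ATL, 1980, 2), (DEN, ATL, 1980, 22), (DEN, ATL, 1980, 32), (DEN, ATL, 1980, 33), (DEN, ATL, 1980, 6), (SEA, ATL, 9340, 28), (SEA, ATL, 9340, 3), (SEA, ATL, 9340, 31), (SEA, ATL, 9340, 33), (SEA, JFK, 8260, 28), (SEA, JFK, 8260, 3), (SEA, JFK, 8260, 31), (SEA, JFK, 8260, 33), (SEA, LAX, 2550, 28), (SEA, LAX, 2550, 3), (SEA, LAX, 2550, 31), (SEA, LAX, 2550, 33)}
Natural join on dist: {(DEN, ATL, 1980, 10, 37, 2), (DEN, ATL, 1980, 15, 37, 2), (DEN, ATL, 1980, 2, 37, 2), (DEN, ATL, 1980, 22, 37, 2), (DEN, ATL, 1980, 32, 37, 2), (DEN, ATL, 1980, 33, 37, 2), (DEN, ATL, 1980, 6, 37, 2), (SEA, JFK, 8260, 28, 23, 14), (SEA, JFK, 8260, 28, 25, 16), (SEA, JFK, 8260, 28, 36, 20), (SEA, JFK, 8260, 3, 23, 14), (SEA, JFK, 8260, 3, 25, 16), (SEA, JFK, 8260, 3, 36, 20), (SEA, JFK, 8260, 31, 23, 14), (SEA, JFK, 8260, 31, 25, 16), (SEA, JFK, 8260, 31, 36, 20), (SEA, JFK, 8260, 33, 23, 14), (SEA, JFK, 8260, 33, 25, 16), (SEA, JFK, 8260, 33, 36, 20), (SEA, LAX, 2550, 28, 35, 10), (SEA, LAX, 2550, 3, 35, 10), (SEA, LAX, 2550, 31, 35, 10), (SEA, LAX, 2550, 33, 35, 10)}
π[dist, fno, pid]: project onto (dist, fno, pid) → {(1980, 2, 10), (1980, 2, 15), (1980, 2, 2), (1980, 2, 22), (1980, 2, 32), (1980, 2, 33), (1980, 2, 6), (2550, 10, 28), (2550, 10, 3), (2550, 10, 31), (2550, 10, 33), (8260, 14, 28), (8260, 14, 3), (8260, 14, 31), (8260, 14, 33), (8260, 16, 28), (8260, 16, 3), (8260, 16, 31), (8260, 16, 33), (8260, 20, 28), (8260, 20, 3), (8260, 20, 31), (8260, 20, 33)}
Filtering on dist = 8260 leaves {(8260, 14, 28), (8260, 14, 3), (8260, 14, 31), (8260, 14, 33), (8260, 16, 28), (8260, 16, 3), (8260, 16, 31), (8260, 16, 33), (8260, 20, 28), (8260, 20, 3), (8260, 20, 31), (8260, 20, 33)}.
π[pid, fno, dist]: project onto (pid, fno, dist) → {(28, 14, 8260), (28, 16, 8260), (28, 20, 8260), (3, 14, 8260), (3, 16, 8260), (3, 20, 8260), (31, 14, 8260), (31, 16, 8260), (31, 20, 8260), (33, 14, 8260), (33, 16, 8260), (33, 20, 8260)}

{(28, 14, 8260), (28, 16, 8260), (28, 20, 8260), (3, 14, 8260), (3, 16, 8260), (3, 20, 8260), (31, 14, 8260), (31, 16, 8260), (31, 20, 8260), (33, 14, 8260), (33, 16, 8260), (33, 20, 8260)}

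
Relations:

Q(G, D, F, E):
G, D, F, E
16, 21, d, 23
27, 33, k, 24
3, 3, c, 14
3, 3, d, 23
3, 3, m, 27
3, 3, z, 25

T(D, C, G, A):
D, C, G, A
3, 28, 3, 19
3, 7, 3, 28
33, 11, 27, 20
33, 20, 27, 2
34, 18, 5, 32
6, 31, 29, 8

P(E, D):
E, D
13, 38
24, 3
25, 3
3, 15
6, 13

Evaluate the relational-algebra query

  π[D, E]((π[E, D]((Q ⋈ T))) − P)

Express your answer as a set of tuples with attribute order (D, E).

Joining Q and T on G, D yields {(27, 33, k, 24, 11, 20), (27, 33, k, 24, 20, 2), (3, 3, c, 14, 28, 19), (3, 3, c, 14, 7, 28), (3, 3, d, 23, 28, 19), (3, 3, d, 23, 7, 28), (3, 3, m, 27, 28, 19), (3, 3, m, 27, 7, 28), (3, 3, z, 25, 28, 19), (3, 3, z, 25, 7, 28)}.
π_{E, D} gives {(14, 3), (23, 3), (24, 33), (25, 3), (27, 3)} (5 duplicate(s) eliminated).
Taking the difference: {(14, 3), (23, 3), (24, 33), (27, 3)}
π_{D, E} gives {(3, 14), (3, 23), (3, 27), (33, 24)}.

{(3, 14), (3, 23), (3, 27), (33, 24)}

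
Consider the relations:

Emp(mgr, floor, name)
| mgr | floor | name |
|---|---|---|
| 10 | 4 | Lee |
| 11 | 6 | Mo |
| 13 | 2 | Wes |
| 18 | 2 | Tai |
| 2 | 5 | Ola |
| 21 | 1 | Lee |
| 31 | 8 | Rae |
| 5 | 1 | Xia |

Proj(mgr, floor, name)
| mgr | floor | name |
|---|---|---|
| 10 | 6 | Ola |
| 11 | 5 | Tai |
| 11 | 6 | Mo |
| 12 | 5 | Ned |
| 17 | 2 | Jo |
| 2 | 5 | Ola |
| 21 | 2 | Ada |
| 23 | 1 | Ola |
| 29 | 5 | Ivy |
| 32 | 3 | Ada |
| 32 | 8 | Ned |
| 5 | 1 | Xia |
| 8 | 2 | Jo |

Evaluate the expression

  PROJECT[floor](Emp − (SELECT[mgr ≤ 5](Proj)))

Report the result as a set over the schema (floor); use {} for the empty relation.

Apply σ_{mgr ≤ 5}; surviving tuples: {(2, 5, Ola), (5, 1, Xia)}
Taking the difference: {(10, 4, Lee), (11, 6, Mo), (13, 2, Wes), (18, 2, Tai), (21, 1, Lee), (31, 8, Rae)}
π[floor]: project onto (floor) (1 duplicate(s) eliminated) → {1, 2, 4, 6, 8}

{1, 2, 4, 6, 8}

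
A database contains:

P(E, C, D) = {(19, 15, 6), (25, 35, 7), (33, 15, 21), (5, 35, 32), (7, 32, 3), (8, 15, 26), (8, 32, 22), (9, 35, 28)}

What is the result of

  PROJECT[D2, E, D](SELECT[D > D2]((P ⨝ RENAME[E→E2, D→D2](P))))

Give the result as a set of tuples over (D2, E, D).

{(21, 8, 26), (28, 5, 32), (3, 8, 22), (6, 33, 21), (6, 8, 26), (7, 5, 32), (7, 9, 28)}

ρ[E→E2, D→D2]: schema becomes (E2, C, D2); tuples unchanged.
Joining P and RENAME[E→E2, D→D2](P) on C yields {(19, 15, 6, 19, 6), (19, 15, 6, 33, 21), (19, 15, 6, 8, 26), (25, 35, 7, 25, 7), (25, 35, 7, 5, 32), (25, 35, 7, 9, 28), (33, 15, 21, 19, 6), (33, 15, 21, 33, 21), (33, 15, 21, 8, 26), (5, 35, 32, 25, 7), (5, 35, 32, 5, 32), (5, 35, 32, 9, 28), (7, 32, 3, 7, 3), (7, 32, 3, 8, 22), (8, 15, 26, 19, 6), (8, 15, 26, 33, 21), (8, 15, 26, 8, 26), (8, 32, 22, 7, 3), (8, 32, 22, 8, 22), (9, 35, 28, 25, 7), (9, 35, 28, 5, 32), (9, 35, 28, 9, 28)}.
Apply σ_{D > D2}; surviving tuples: {(33, 15, 21, 19, 6), (5, 35, 32, 25, 7), (5, 35, 32, 9, 28), (8, 15, 26, 19, 6), (8, 15, 26, 33, 21), (8, 32, 22, 7, 3), (9, 35, 28, 25, 7)}
Projecting to D2, E, D: {(21, 8, 26), (28, 5, 32), (3, 8, 22), (6, 33, 21), (6, 8, 26), (7, 5, 32), (7, 9, 28)}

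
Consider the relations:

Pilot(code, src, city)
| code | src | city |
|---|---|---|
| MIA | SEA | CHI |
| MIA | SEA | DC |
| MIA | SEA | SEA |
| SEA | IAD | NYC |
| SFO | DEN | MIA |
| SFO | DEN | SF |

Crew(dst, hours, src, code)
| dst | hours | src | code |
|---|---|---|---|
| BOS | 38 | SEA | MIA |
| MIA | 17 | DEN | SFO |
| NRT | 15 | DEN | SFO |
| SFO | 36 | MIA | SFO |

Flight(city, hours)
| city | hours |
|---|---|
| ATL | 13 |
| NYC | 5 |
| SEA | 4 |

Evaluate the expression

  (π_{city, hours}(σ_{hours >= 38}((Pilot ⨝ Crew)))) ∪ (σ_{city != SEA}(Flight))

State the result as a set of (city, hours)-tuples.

Joining Pilot and Crew on code, src yields {(MIA, SEA, CHI, BOS, 38), (MIA, SEA, DC, BOS, 38), (MIA, SEA, SEA, BOS, 38), (SFO, DEN, MIA, MIA, 17), (SFO, DEN, MIA, NRT, 15), (SFO, DEN, SF, MIA, 17), (SFO, DEN, SF, NRT, 15)}.
Selection hours >= 38: {(MIA, SEA, CHI, BOS, 38), (MIA, SEA, DC, BOS, 38), (MIA, SEA, SEA, BOS, 38)}
π_{city, hours} gives {(CHI, 38), (DC, 38), (SEA, 38)}.
Selection city != SEA: {(ATL, 13), (NYC, 5)}
Set union of the two operands is {(ATL, 13), (CHI, 38), (DC, 38), (NYC, 5), (SEA, 38)}.

{(ATL, 13), (CHI, 38), (DC, 38), (NYC, 5), (SEA, 38)}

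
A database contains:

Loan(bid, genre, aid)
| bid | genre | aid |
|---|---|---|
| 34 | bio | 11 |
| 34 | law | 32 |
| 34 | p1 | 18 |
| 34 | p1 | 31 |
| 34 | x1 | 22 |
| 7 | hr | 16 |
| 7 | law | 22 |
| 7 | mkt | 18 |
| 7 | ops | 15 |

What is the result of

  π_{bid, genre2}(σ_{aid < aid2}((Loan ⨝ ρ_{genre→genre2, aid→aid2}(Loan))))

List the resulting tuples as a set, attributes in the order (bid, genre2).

ρ[genre→genre2, aid→aid2]: schema becomes (bid, genre2, aid2); tuples unchanged.
Loan ⋈ ρ_{genre→genre2, aid→aid2}(Loan) (natural join on bid): {(34, bio, 11, bio, 11), (34, bio, 11, law, 32), (34, bio, 11, p1, 18), (34, bio, 11, p1, 31), (34, bio, 11, x1, 22), (34, law, 32, bio, 11), (34, law, 32, law, 32), (34, law, 32, p1, 18), (34, law, 32, p1, 31), (34, law, 32, x1, 22), (34, p1, 18, bio, 11), (34, p1, 18, law, 32), (34, p1, 18, p1, 18), (34, p1, 18, p1, 31), (34, p1, 18, x1, 22), (34, p1, 31, bio, 11), (34, p1, 31, law, 32), (34, p1, 31, p1, 18), (34, p1, 31, p1, 31), (34, p1, 31, x1, 22), (34, x1, 22, bio, 11), (34, x1, 22, law, 32), (34, x1, 22, p1, 18), (34, x1, 22, p1, 31), (34, x1, 22, x1, 22), (7, hr, 16, hr, 16), (7, hr, 16, law, 22), (7, hr, 16, mkt, 18), (7, hr, 16, ops, 15), (7, law, 22, hr, 16), (7, law, 22, law, 22), (7, law, 22, mkt, 18), (7, law, 22, ops, 15), (7, mkt, 18, hr, 16), (7, mkt, 18, law, 22), (7, mkt, 18, mkt, 18), (7, mkt, 18, ops, 15), (7, ops, 15, hr, 16), (7, ops, 15, law, 22), (7, ops, 15, mkt, 18), (7, ops, 15, ops, 15)}
Selection aid < aid2: {(34, bio, 11, law, 32), (34, bio, 11, p1, 18), (34, bio, 11, p1, 31), (34, bio, 11, x1, 22), (34, p1, 18, law, 32), (34, p1, 18, p1, 31), (34, p1, 18, x1, 22), (34, p1, 31, law, 32), (34, x1, 22, law, 32), (34, x1, 22, p1, 31), (7, hr, 16, law, 22), (7, hr, 16, mkt, 18), (7, mkt, 18, law, 22), (7, ops, 15, hr, 16), (7, ops, 15, law, 22), (7, ops, 15, mkt, 18)}
Projecting to bid, genre2 (10 duplicate(s) eliminated): {(34, law), (34, p1), (34, x1), (7, hr), (7, law), (7, mkt)}

{(34, law), (34, p1), (34, x1), (7, hr), (7, law), (7, mkt)}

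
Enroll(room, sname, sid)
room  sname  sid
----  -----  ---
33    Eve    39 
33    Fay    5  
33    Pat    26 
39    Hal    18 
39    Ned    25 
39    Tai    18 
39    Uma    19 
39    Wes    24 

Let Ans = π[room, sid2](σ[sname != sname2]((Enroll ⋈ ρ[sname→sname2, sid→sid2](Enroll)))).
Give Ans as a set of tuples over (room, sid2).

{(33, 26), (33, 39), (33, 5), (39, 18), (39, 19), (39, 24), (39, 25)}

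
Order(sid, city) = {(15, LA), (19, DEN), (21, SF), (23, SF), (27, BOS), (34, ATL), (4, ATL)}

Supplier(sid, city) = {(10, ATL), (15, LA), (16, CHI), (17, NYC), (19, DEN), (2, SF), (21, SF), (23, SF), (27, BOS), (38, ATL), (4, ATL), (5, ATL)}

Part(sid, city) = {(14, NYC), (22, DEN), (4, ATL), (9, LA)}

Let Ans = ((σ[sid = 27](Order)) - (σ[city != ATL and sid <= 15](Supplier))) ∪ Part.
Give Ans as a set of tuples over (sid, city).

Filtering on sid = 27 leaves {(27, BOS)}.
Filtering on city != ATL and sid <= 15 leaves {(15, LA), (2, SF)}.
Taking the difference: {(27, BOS)}
Taking the union: {(14, NYC), (22, DEN), (27, BOS), (4, ATL), (9, LA)}

{(14, NYC), (22, DEN), (27, BOS), (4, ATL), (9, LA)}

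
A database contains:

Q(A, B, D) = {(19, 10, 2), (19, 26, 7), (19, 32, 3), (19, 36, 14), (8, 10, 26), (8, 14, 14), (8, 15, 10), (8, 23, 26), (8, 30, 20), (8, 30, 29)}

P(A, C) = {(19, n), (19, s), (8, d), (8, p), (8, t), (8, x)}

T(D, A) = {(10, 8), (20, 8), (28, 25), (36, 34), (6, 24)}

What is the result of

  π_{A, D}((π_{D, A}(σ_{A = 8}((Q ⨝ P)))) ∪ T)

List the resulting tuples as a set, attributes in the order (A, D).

Natural join on A: {(19, 10, 2, n), (19, 10, 2, s), (19, 26, 7, n), (19, 26, 7, s), (19, 32, 3, n), (19, 32, 3, s), (19, 36, 14, n), (19, 36, 14, s), (8, 10, 26, d), (8, 10, 26, p), (8, 10, 26, t), (8, 10, 26, x), (8, 14, 14, d), (8, 14, 14, p), (8, 14, 14, t), (8, 14, 14, x), (8, 15, 10, d), (8, 15, 10, p), (8, 15, 10, t), (8, 15, 10, x), (8, 23, 26, d), (8, 23, 26, p), (8, 23, 26, t), (8, 23, 26, x), (8, 30, 20, d), (8, 30, 20, p), (8, 30, 20, t), (8, 30, 20, x), (8, 30, 29, d), (8, 30, 29, p), (8, 30, 29, t), (8, 30, 29, x)}
Filtering on A = 8 leaves {(8, 10, 26, d), (8, 10, 26, p), (8, 10, 26, t), (8, 10, 26, x), (8, 14, 14, d), (8, 14, 14, p), (8, 14, 14, t), (8, 14, 14, x), (8, 15, 10, d), (8, 15, 10, p), (8, 15, 10, t), (8, 15, 10, x), (8, 23, 26, d), (8, 23, 26, p), (8, 23, 26, t), (8, 23, 26, x), (8, 30, 20, d), (8, 30, 20, p), (8, 30, 20, t), (8, 30, 20, x), (8, 30, 29, d), (8, 30, 29, p), (8, 30, 29, t), (8, 30, 29, x)}.
Keep only column(s) D, A (19 duplicate(s) eliminated): {(10, 8), (14, 8), (20, 8), (26, 8), (29, 8)}
Set union of the two operands is {(10, 8), (14, 8), (20, 8), (26, 8), (28, 25), (29, 8), (36, 34), (6, 24)}.
Keep only column(s) A, D: {(24, 6), (25, 28), (34, 36), (8, 10), (8, 14), (8, 20), (8, 26), (8, 29)}

{(24, 6), (25, 28), (34, 36), (8, 10), (8, 14), (8, 20), (8, 26), (8, 29)}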